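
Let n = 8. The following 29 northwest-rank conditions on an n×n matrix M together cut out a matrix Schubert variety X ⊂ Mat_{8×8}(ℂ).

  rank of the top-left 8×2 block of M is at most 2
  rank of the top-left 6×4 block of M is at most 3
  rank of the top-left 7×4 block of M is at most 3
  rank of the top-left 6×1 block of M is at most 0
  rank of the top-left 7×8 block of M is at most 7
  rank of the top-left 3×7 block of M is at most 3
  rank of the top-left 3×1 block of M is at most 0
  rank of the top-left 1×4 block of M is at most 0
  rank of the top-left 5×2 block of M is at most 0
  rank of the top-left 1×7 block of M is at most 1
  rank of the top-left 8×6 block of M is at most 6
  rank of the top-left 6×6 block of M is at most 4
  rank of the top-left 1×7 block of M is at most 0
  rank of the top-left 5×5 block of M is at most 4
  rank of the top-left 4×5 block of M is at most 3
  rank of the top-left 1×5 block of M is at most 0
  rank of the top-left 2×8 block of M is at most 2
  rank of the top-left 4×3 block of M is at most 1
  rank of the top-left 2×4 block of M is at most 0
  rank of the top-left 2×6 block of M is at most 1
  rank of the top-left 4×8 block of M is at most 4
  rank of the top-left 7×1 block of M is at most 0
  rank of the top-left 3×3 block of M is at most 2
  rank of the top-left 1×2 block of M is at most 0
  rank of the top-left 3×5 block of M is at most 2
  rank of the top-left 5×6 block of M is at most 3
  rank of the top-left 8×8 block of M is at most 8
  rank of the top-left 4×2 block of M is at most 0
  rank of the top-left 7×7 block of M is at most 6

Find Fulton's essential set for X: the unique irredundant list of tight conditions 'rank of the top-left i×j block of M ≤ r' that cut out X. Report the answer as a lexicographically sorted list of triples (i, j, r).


Rank table r_w(8×8) implied by the 29 constraints:

  R[1]: 0, 0, 0, 0, 0, 0, 0, 1
  R[2]: 0, 0, 0, 0, 1, 1, 1, 2
  R[3]: 0, 0, 1, 1, 2, 2, 2, 3
  R[4]: 0, 0, 1, 2, 3, 3, 3, 4
  R[5]: 0, 0, 1, 2, 3, 3, 4, 5
  R[6]: 0, 1, 2, 3, 4, 4, 5, 6
  R[7]: 0, 1, 2, 3, 4, 5, 6, 7
  R[8]: 1, 2, 3, 4, 5, 6, 7, 8

the unique w with this rank table is (8, 5, 3, 4, 7, 2, 6, 1).

Rothe diagram D(w) (20 cells), 5 SE-corners (essential conditions):

[(1, 7, 0), (2, 4, 0), (5, 2, 0), (5, 6, 3), (7, 1, 0)]


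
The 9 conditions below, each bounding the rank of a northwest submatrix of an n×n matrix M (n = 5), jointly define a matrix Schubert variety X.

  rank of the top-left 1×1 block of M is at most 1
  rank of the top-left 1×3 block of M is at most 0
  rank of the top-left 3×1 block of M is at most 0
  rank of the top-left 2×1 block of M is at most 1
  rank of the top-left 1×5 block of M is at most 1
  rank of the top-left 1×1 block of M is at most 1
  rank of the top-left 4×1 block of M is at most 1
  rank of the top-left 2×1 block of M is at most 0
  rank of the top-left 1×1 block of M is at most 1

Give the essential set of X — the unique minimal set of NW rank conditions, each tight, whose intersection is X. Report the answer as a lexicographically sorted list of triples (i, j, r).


Recovering R(i,j) via the rank-extension bound from the 9 conditions:

  0, 0, 0, 1, 1
  0, 1, 1, 2, 2
  0, 1, 2, 3, 3
  1, 2, 3, 4, 4
  1, 2, 3, 4, 5

so w = (4, 2, 3, 1, 5).

Fulton essential set (2 of the 5 Rothe cells):

[(1, 3, 0), (3, 1, 0)]


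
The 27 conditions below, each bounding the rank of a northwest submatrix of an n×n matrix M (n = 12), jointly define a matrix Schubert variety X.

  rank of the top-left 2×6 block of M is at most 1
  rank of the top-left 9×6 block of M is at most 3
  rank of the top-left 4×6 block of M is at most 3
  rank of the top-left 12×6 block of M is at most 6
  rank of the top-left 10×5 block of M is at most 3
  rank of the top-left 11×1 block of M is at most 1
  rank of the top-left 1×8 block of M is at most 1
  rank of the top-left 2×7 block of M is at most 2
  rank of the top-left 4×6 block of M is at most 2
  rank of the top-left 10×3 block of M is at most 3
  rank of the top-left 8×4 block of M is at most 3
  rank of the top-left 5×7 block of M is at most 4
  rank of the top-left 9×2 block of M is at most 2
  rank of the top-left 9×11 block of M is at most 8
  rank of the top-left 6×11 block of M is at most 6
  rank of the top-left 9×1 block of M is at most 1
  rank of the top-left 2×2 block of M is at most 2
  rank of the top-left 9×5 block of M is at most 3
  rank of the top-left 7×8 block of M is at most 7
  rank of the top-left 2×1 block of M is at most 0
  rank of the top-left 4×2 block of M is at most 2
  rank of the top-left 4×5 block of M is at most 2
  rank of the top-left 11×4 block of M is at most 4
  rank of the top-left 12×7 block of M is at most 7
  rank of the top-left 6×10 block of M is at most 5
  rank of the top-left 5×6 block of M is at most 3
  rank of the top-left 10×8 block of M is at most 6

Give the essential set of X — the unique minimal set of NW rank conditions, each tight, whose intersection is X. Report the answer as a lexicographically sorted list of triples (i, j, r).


Recovering R(i,j) via the rank-extension bound from the 27 conditions:

  0 | 1 | 1 | 1 | 1 | 1 | 1 | 1 | 1 | 1 | 1 | 1
  0 | 1 | 1 | 1 | 1 | 1 | 2 | 2 | 2 | 2 | 2 | 2
  1 | 2 | 2 | 2 | 2 | 2 | 3 | 3 | 3 | 3 | 3 | 3
  1 | 2 | 2 | 2 | 2 | 2 | 3 | 4 | 4 | 4 | 4 | 4
  1 | 2 | 3 | 3 | 3 | 3 | 4 | 5 | 5 | 5 | 5 | 5
  1 | 2 | 3 | 3 | 3 | 3 | 4 | 5 | 5 | 5 | 6 | 6
  1 | 2 | 3 | 3 | 3 | 3 | 4 | 5 | 6 | 6 | 7 | 7
  1 | 2 | 3 | 3 | 3 | 3 | 4 | 5 | 6 | 7 | 8 | 8
  1 | 2 | 3 | 3 | 3 | 3 | 4 | 5 | 6 | 7 | 8 | 9
  1 | 2 | 3 | 3 | 3 | 4 | 5 | 6 | 7 | 8 | 9 | 10
  1 | 2 | 3 | 4 | 4 | 5 | 6 | 7 | 8 | 9 | 10 | 11
  1 | 2 | 3 | 4 | 5 | 6 | 7 | 8 | 9 | 10 | 11 | 12

reading off 1-entries of Δ²R: w = (2, 7, 1, 8, 3, 11, 9, 10, 12, 6, 4, 5).

D(w) has 26 cells with 6 SE-corners; essential set:

[(2, 1, 0), (2, 6, 1), (4, 6, 2), (6, 10, 5), (9, 6, 3), (10, 5, 3)]


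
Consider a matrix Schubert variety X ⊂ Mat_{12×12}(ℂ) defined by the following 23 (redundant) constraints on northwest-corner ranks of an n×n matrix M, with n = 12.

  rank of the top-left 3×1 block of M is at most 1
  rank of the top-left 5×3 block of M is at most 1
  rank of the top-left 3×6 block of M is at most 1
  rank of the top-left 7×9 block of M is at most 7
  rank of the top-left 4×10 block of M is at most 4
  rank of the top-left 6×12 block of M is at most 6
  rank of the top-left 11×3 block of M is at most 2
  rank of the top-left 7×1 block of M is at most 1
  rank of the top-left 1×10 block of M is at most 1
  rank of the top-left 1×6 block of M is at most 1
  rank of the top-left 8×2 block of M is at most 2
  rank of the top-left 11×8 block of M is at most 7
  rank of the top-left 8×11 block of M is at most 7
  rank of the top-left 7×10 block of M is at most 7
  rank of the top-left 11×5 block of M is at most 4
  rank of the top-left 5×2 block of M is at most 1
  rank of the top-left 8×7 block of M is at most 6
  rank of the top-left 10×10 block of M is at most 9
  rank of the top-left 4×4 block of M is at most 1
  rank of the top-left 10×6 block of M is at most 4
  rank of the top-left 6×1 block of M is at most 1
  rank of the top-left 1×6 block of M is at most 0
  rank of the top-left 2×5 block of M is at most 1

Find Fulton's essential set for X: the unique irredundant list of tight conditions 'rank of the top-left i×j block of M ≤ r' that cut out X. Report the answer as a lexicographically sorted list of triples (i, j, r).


Computing R[i][j] = min implied NW-rank bound (n=12, 23 conditions):

  i=1: 0, 0, 0, 0, 0, 0, 1, 1, 1, 1, 1, 1
  i=2: 1, 1, 1, 1, 1, 1, 2, 2, 2, 2, 2, 2
  i=3: 1, 1, 1, 1, 1, 1, 2, 3, 3, 3, 3, 3
  i=4: 1, 1, 1, 1, 2, 2, 3, 4, 4, 4, 4, 4
  i=5: 1, 1, 1, 2, 3, 3, 4, 5, 5, 5, 5, 5
  i=6: 1, 2, 2, 3, 4, 4, 5, 6, 6, 6, 6, 6
  i=7: 1, 2, 2, 3, 4, 4, 5, 6, 7, 7, 7, 7
  i=8: 1, 2, 2, 3, 4, 4, 5, 6, 7, 7, 7, 8
  i=9: 1, 2, 2, 3, 4, 4, 5, 6, 7, 8, 8, 9
  i=10: 1, 2, 2, 3, 4, 4, 5, 6, 7, 8, 9, 10
  i=11: 1, 2, 2, 3, 4, 5, 6, 7, 8, 9, 10, 11
  i=12: 1, 2, 3, 4, 5, 6, 7, 8, 9, 10, 11, 12

so w = (7, 1, 8, 5, 4, 2, 9, 12, 10, 11, 6, 3).

7 SE-corners of the 27-cell Rothe diagram give Ess(w):

[(1, 6, 0), (3, 6, 1), (4, 4, 1), (5, 3, 1), (8, 11, 7), (10, 6, 4), (11, 3, 2)]


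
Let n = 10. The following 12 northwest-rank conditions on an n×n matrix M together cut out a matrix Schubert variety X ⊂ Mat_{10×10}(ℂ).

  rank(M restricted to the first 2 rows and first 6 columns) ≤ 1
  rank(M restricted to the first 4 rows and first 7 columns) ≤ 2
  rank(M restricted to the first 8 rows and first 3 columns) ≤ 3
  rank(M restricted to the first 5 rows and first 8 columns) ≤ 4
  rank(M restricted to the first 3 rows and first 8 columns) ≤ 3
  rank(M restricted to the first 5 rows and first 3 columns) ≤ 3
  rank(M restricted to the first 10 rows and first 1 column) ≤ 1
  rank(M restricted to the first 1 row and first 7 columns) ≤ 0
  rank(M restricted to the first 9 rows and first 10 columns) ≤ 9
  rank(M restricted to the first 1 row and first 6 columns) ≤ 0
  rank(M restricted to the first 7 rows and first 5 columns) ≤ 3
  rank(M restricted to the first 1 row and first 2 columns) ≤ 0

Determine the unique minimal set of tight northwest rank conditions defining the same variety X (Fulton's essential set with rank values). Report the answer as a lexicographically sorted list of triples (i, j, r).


Propagating the 12 rank bounds to every northwest block:

  i=1: 0  0  0  0  0  0  0  1  1  1
  i=2: 1  1  1  1  1  1  1  2  2  2
  i=3: 1  2  2  2  2  2  2  3  3  3
  i=4: 1  2  2  2  2  2  2  3  4  4
  i=5: 1  2  3  3  3  3  3  4  5  5
  i=6: 1  2  3  3  3  4  4  5  6  6
  i=7: 1  2  3  3  3  4  5  6  7  7
  i=8: 1  2  3  4  4  5  6  7  8  8
  i=9: 1  2  3  4  5  6  7  8  9  9
  i=10: 1  2  3  4  5  6  7  8  9  10

hence w(1..10) = (8, 1, 2, 9, 3, 6, 7, 4, 5, 10).

3 SE-corners of the 16-cell Rothe diagram give Ess(w):

[(1, 7, 0), (4, 7, 2), (7, 5, 3)]


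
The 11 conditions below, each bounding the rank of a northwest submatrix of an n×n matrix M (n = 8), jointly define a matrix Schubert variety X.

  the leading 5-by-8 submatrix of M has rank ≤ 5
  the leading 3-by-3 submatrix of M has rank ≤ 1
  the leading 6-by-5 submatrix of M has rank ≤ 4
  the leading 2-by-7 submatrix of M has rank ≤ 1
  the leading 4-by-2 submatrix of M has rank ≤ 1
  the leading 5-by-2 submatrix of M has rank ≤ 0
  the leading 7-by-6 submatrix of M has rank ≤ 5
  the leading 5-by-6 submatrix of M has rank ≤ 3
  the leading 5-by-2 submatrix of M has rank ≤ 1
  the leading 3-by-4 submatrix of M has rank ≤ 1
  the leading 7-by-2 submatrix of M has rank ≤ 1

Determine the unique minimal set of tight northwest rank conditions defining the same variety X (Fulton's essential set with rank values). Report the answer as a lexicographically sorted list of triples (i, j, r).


Reconstructing r_w from the 11 given conditions:

  R[1]: 0 0 1 1 1 1 1 1
  R[2]: 0 0 1 1 1 1 1 2
  R[3]: 0 0 1 1 2 2 2 3
  R[4]: 0 0 1 2 3 3 3 4
  R[5]: 0 0 1 2 3 3 4 5
  R[6]: 1 1 2 3 4 4 5 6
  R[7]: 1 1 2 3 4 5 6 7
  R[8]: 1 2 3 4 5 6 7 8

second differences of R give the permutation w = (3, 8, 5, 4, 7, 1, 6, 2).

Rothe diagram D(w) (17 cells), 5 SE-corners (essential conditions):

[(2, 7, 1), (3, 4, 1), (5, 2, 0), (5, 6, 3), (7, 2, 1)]


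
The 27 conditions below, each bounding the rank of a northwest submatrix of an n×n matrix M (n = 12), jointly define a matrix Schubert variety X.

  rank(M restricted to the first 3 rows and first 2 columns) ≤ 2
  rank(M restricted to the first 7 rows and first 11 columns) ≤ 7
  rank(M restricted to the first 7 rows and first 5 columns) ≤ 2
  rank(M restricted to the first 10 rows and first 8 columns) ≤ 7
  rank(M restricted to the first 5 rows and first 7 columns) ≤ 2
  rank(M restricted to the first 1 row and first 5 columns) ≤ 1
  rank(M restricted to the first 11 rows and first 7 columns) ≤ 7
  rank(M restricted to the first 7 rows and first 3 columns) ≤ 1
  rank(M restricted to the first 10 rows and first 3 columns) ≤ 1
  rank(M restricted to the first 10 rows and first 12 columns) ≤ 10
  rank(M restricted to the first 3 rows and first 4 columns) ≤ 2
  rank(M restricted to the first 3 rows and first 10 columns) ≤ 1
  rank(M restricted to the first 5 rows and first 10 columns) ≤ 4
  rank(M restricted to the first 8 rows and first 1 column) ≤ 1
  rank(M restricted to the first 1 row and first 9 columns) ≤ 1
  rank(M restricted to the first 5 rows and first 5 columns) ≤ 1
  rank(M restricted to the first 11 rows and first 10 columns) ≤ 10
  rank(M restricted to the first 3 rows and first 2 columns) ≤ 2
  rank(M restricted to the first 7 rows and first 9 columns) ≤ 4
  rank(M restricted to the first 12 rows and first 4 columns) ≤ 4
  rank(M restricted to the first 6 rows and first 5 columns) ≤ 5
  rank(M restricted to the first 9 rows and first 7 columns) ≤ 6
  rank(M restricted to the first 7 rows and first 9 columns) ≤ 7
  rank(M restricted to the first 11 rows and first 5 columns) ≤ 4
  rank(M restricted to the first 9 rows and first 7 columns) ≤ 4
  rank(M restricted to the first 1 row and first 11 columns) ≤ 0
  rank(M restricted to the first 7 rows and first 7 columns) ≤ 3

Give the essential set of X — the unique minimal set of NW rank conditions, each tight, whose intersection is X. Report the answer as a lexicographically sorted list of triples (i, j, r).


Rank table r_w(12×12) implied by the 27 constraints:

  row 1: 0 | 0 | 0 | 0 | 0 | 0 | 0 | 0 | 0 | 0 | 0 | 1
  row 2: 1 | 1 | 1 | 1 | 1 | 1 | 1 | 1 | 1 | 1 | 1 | 2
  row 3: 1 | 1 | 1 | 1 | 1 | 1 | 1 | 1 | 1 | 1 | 2 | 3
  row 4: 1 | 1 | 1 | 1 | 1 | 2 | 2 | 2 | 2 | 2 | 3 | 4
  row 5: 1 | 1 | 1 | 1 | 1 | 2 | 2 | 3 | 3 | 3 | 4 | 5
  row 6: 1 | 1 | 1 | 2 | 2 | 3 | 3 | 4 | 4 | 4 | 5 | 6
  row 7: 1 | 1 | 1 | 2 | 2 | 3 | 3 | 4 | 4 | 5 | 6 | 7
  row 8: 1 | 1 | 1 | 2 | 3 | 4 | 4 | 5 | 5 | 6 | 7 | 8
  row 9: 1 | 1 | 1 | 2 | 3 | 4 | 4 | 5 | 6 | 7 | 8 | 9
  row 10: 1 | 1 | 1 | 2 | 3 | 4 | 5 | 6 | 7 | 8 | 9 | 10
  row 11: 1 | 2 | 2 | 3 | 4 | 5 | 6 | 7 | 8 | 9 | 10 | 11
  row 12: 1 | 2 | 3 | 4 | 5 | 6 | 7 | 8 | 9 | 10 | 11 | 12

so w = (12, 1, 11, 6, 8, 4, 10, 5, 9, 7, 2, 3).

9 SE-corners of the 43-cell Rothe diagram give Ess(w):

[(1, 11, 0), (3, 10, 1), (5, 5, 1), (5, 7, 2), (7, 5, 2), (7, 7, 3), (7, 9, 4), (9, 7, 4), (10, 3, 1)]


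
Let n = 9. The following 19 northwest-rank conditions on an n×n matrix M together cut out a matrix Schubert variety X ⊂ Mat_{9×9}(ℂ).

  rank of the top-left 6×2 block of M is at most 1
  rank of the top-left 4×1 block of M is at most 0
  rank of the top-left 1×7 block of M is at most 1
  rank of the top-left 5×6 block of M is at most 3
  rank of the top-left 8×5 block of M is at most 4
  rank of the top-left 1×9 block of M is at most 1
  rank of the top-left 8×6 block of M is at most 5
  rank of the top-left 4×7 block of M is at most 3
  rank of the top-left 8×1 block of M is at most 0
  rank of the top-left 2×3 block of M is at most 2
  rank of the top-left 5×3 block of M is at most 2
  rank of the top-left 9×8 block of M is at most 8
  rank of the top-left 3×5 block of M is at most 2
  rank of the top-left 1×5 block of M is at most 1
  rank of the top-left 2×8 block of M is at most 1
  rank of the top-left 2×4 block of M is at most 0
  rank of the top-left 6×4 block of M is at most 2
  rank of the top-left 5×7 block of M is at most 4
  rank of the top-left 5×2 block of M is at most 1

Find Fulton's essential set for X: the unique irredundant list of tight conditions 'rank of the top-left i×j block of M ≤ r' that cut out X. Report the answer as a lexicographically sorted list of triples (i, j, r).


Recovering R(i,j) via the rank-extension bound from the 19 conditions:

  i=1: 0  0  0  0  1  1  1  1  1
  i=2: 0  0  0  0  1  1  1  1  2
  i=3: 0  1  1  1  2  2  2  2  3
  i=4: 0  1  2  2  3  3  3  3  4
  i=5: 0  1  2  2  3  3  4  4  5
  i=6: 0  1  2  2  3  4  5  5  6
  i=7: 0  1  2  3  4  5  6  6  7
  i=8: 0  1  2  3  4  5  6  7  8
  i=9: 1  2  3  4  5  6  7  8  9

hence w(1..9) = (5, 9, 2, 3, 7, 6, 4, 8, 1).

Fulton essential set (5 of the 20 Rothe cells):

[(2, 4, 0), (2, 8, 1), (5, 6, 3), (6, 4, 2), (8, 1, 0)]


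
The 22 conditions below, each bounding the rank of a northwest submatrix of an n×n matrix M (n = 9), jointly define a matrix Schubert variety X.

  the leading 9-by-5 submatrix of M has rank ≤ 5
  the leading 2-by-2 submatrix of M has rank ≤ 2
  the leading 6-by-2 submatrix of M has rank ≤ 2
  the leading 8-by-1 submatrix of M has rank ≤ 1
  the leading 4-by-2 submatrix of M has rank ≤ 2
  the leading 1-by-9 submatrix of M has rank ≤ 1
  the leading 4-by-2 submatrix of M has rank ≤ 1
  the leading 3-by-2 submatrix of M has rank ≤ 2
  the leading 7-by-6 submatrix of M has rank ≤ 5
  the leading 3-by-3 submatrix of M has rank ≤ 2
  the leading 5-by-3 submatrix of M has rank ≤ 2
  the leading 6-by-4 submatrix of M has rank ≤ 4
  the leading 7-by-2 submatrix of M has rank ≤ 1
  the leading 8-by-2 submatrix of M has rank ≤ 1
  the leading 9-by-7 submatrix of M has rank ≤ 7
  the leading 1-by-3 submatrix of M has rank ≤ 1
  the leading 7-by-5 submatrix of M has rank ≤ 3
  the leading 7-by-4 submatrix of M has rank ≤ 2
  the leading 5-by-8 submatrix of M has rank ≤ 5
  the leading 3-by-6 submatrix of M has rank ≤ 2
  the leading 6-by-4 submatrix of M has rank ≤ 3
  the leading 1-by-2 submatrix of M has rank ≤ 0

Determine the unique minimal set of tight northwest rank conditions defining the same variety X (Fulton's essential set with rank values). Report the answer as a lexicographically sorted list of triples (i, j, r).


Recovering R(i,j) via the rank-extension bound from the 22 conditions:

  row 1: 0, 0, 1, 1, 1, 1, 1, 1, 1
  row 2: 1, 1, 2, 2, 2, 2, 2, 2, 2
  row 3: 1, 1, 2, 2, 2, 2, 3, 3, 3
  row 4: 1, 1, 2, 2, 3, 3, 4, 4, 4
  row 5: 1, 1, 2, 2, 3, 4, 5, 5, 5
  row 6: 1, 1, 2, 2, 3, 4, 5, 6, 6
  row 7: 1, 1, 2, 2, 3, 4, 5, 6, 7
  row 8: 1, 1, 2, 3, 4, 5, 6, 7, 8
  row 9: 1, 2, 3, 4, 5, 6, 7, 8, 9

reading off 1-entries of Δ²R: w = (3, 1, 7, 5, 6, 8, 9, 4, 2).

ℓ(w)=15; the 4 essential cells (i,j,r):

[(1, 2, 0), (3, 6, 2), (7, 4, 2), (8, 2, 1)]


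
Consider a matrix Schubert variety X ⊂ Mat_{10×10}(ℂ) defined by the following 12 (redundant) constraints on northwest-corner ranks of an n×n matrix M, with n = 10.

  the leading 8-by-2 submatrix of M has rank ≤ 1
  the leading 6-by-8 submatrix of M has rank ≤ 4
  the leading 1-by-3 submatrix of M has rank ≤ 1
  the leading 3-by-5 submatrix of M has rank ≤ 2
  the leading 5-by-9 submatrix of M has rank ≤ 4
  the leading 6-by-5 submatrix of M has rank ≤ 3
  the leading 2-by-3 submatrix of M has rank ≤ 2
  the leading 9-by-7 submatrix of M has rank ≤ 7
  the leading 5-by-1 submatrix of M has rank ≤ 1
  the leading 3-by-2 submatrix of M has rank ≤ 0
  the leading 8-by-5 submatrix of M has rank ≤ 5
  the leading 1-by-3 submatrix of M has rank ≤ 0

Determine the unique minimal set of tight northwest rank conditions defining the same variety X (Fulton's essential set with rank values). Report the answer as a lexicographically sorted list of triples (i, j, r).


Propagating the 12 rank bounds to every northwest block:

  i=1: 0 | 0 | 0 | 1 | 1 | 1 | 1 | 1 | 1 | 1
  i=2: 0 | 0 | 1 | 2 | 2 | 2 | 2 | 2 | 2 | 2
  i=3: 0 | 0 | 1 | 2 | 2 | 3 | 3 | 3 | 3 | 3
  i=4: 1 | 1 | 2 | 3 | 3 | 4 | 4 | 4 | 4 | 4
  i=5: 1 | 1 | 2 | 3 | 3 | 4 | 4 | 4 | 4 | 5
  i=6: 1 | 1 | 2 | 3 | 3 | 4 | 4 | 4 | 5 | 6
  i=7: 1 | 1 | 2 | 3 | 4 | 5 | 5 | 5 | 6 | 7
  i=8: 1 | 1 | 2 | 3 | 4 | 5 | 6 | 6 | 7 | 8
  i=9: 1 | 2 | 3 | 4 | 5 | 6 | 7 | 7 | 8 | 9
  i=10: 1 | 2 | 3 | 4 | 5 | 6 | 7 | 8 | 9 | 10

reading off 1-entries of Δ²R: w = (4, 3, 6, 1, 10, 9, 5, 7, 2, 8).

|D(w)|=19, |Ess(w)|=7:

[(1, 3, 0), (3, 2, 0), (3, 5, 2), (5, 9, 4), (6, 5, 3), (6, 8, 4), (8, 2, 1)]


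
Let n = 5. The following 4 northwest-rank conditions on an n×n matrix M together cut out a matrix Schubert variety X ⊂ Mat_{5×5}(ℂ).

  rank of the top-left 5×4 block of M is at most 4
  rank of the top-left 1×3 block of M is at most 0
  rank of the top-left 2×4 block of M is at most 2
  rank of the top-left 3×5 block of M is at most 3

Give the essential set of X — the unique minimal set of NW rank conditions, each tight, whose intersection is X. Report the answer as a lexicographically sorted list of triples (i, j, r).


Rank table r_w(5×5) implied by the 4 constraints:

  row 1: 0, 0, 0, 1, 1
  row 2: 1, 1, 1, 2, 2
  row 3: 1, 2, 2, 3, 3
  row 4: 1, 2, 3, 4, 4
  row 5: 1, 2, 3, 4, 5

the unique w with this rank table is (4, 1, 2, 3, 5).

|D(w)|=3, |Ess(w)|=1:

[(1, 3, 0)]


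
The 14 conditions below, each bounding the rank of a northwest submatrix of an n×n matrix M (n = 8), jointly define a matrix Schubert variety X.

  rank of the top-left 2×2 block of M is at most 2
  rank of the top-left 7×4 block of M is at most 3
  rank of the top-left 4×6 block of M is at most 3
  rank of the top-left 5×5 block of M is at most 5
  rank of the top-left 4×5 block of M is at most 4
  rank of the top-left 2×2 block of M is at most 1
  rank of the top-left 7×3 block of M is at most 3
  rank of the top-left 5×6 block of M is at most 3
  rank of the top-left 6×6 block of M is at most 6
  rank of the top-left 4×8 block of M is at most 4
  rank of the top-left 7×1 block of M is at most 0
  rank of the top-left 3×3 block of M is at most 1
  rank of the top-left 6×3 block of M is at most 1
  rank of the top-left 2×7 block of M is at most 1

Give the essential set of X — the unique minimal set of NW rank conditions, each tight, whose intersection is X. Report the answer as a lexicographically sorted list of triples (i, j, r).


Computing R[i][j] = min implied NW-rank bound (n=8, 14 conditions):

  row 1: 0 1 1 1 1 1 1 1
  row 2: 0 1 1 1 1 1 1 2
  row 3: 0 1 1 2 2 2 2 3
  row 4: 0 1 1 2 3 3 3 4
  row 5: 0 1 1 2 3 3 4 5
  row 6: 0 1 1 2 3 4 5 6
  row 7: 0 1 2 3 4 5 6 7
  row 8: 1 2 3 4 5 6 7 8

the unique w with this rank table is (2, 8, 4, 5, 7, 6, 3, 1).

4 SE-corners of the 17-cell Rothe diagram give Ess(w):

[(2, 7, 1), (5, 6, 3), (6, 3, 1), (7, 1, 0)]


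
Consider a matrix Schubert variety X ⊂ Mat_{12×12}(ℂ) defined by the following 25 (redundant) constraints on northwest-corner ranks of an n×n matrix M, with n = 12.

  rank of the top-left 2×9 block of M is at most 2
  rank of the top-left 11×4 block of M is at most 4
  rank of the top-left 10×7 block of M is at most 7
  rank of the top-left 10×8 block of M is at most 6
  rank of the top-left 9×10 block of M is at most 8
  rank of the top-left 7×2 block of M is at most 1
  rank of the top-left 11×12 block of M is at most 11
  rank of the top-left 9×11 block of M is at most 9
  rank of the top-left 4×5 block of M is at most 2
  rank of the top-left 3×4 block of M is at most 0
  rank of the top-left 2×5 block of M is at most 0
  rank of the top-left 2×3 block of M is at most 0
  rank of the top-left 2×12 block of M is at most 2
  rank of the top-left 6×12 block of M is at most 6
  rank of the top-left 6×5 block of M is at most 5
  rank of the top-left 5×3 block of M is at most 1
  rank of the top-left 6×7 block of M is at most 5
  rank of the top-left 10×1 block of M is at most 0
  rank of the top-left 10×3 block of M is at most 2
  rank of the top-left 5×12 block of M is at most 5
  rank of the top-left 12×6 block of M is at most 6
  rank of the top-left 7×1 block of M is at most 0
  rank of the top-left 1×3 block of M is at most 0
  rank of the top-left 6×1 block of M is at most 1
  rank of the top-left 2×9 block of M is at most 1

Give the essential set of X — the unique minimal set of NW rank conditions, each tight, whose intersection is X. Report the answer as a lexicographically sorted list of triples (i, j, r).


Reconstructing r_w from the 25 given conditions:

  i=1: 0, 0, 0, 0, 0, 1, 1, 1, 1, 1, 1, 1
  i=2: 0, 0, 0, 0, 0, 1, 1, 1, 1, 2, 2, 2
  i=3: 0, 0, 0, 0, 1, 2, 2, 2, 2, 3, 3, 3
  i=4: 0, 1, 1, 1, 2, 3, 3, 3, 3, 4, 4, 4
  i=5: 0, 1, 1, 2, 3, 4, 4, 4, 4, 5, 5, 5
  i=6: 0, 1, 2, 3, 4, 5, 5, 5, 5, 6, 6, 6
  i=7: 0, 1, 2, 3, 4, 5, 6, 6, 6, 7, 7, 7
  i=8: 0, 1, 2, 3, 4, 5, 6, 6, 7, 8, 8, 8
  i=9: 0, 1, 2, 3, 4, 5, 6, 6, 7, 8, 9, 9
  i=10: 0, 1, 2, 3, 4, 5, 6, 6, 7, 8, 9, 10
  i=11: 1, 2, 3, 4, 5, 6, 7, 7, 8, 9, 10, 11
  i=12: 1, 2, 3, 4, 5, 6, 7, 8, 9, 10, 11, 12

giving w = (6, 10, 5, 2, 4, 3, 7, 9, 11, 12, 1, 8) via Δ²R.

|D(w)|=28, |Ess(w)|=6:

[(2, 5, 0), (2, 9, 1), (3, 4, 0), (5, 3, 1), (10, 1, 0), (10, 8, 6)]


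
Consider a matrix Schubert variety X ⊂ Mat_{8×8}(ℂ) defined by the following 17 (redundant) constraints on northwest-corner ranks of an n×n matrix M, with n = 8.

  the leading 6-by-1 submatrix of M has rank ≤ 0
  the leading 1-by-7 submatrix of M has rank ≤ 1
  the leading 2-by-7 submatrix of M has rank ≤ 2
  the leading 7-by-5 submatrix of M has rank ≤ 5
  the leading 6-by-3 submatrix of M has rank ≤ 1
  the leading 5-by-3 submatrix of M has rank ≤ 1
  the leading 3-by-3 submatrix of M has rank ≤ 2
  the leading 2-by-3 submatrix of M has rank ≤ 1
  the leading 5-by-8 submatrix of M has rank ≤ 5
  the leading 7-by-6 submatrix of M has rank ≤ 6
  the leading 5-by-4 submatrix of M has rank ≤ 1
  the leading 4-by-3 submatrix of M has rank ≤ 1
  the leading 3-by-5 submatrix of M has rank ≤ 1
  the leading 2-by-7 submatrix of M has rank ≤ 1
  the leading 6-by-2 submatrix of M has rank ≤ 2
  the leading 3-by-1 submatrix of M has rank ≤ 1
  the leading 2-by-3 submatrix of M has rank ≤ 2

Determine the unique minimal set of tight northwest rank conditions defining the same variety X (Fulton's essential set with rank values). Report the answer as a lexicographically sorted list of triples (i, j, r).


Recovering R(i,j) via the rank-extension bound from the 17 conditions:

  row 1: 0, 1, 1, 1, 1, 1, 1, 1
  row 2: 0, 1, 1, 1, 1, 1, 1, 2
  row 3: 0, 1, 1, 1, 1, 2, 2, 3
  row 4: 0, 1, 1, 1, 2, 3, 3, 4
  row 5: 0, 1, 1, 1, 2, 3, 4, 5
  row 6: 0, 1, 1, 2, 3, 4, 5, 6
  row 7: 1, 2, 2, 3, 4, 5, 6, 7
  row 8: 1, 2, 3, 4, 5, 6, 7, 8

giving w = (2, 8, 6, 5, 7, 4, 1, 3) via Δ²R.

D(w) has 19 cells with 5 SE-corners; essential set:

[(2, 7, 1), (3, 5, 1), (5, 4, 1), (6, 1, 0), (6, 3, 1)]


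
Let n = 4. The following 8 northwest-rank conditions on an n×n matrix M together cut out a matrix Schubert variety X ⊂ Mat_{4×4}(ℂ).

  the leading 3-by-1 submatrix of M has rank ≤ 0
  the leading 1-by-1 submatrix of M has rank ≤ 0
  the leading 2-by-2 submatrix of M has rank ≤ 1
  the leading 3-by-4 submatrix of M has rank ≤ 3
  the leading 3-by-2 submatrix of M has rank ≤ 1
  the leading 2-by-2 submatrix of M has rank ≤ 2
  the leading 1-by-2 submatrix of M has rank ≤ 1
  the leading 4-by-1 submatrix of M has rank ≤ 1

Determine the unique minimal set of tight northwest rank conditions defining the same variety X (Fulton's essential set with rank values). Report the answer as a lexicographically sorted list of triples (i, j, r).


The tightest implied rank at each (i,j), from the 8 conditions:

  0 1 1 1
  0 1 2 2
  0 1 2 3
  1 2 3 4

the unique w with this rank table is (2, 3, 4, 1).

|D(w)|=3, |Ess(w)|=1:

[(3, 1, 0)]


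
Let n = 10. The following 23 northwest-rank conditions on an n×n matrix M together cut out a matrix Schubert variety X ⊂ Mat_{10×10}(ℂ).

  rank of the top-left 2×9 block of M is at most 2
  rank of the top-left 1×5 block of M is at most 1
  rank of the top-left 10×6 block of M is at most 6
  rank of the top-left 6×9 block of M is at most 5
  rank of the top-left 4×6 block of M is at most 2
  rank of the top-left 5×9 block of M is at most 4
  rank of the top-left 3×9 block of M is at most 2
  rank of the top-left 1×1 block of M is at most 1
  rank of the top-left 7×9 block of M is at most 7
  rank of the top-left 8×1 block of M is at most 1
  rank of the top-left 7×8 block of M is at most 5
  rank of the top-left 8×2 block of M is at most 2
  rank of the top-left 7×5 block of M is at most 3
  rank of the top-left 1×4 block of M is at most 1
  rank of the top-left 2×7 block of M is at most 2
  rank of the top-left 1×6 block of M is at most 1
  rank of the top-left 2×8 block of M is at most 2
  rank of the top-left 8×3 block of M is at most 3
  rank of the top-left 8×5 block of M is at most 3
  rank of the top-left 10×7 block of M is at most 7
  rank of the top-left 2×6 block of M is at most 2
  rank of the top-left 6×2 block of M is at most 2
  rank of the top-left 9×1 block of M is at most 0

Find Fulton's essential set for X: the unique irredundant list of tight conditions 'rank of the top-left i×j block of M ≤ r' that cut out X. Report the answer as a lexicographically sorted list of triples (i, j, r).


Propagating the 23 rank bounds to every northwest block:

  R[1]: 0 1 1 1 1 1 1 1 1 1
  R[2]: 0 1 2 2 2 2 2 2 2 2
  R[3]: 0 1 2 2 2 2 2 2 2 3
  R[4]: 0 1 2 2 2 2 3 3 3 4
  R[5]: 0 1 2 3 3 3 4 4 4 5
  R[6]: 0 1 2 3 3 4 5 5 5 6
  R[7]: 0 1 2 3 3 4 5 5 6 7
  R[8]: 0 1 2 3 3 4 5 6 7 8
  R[9]: 0 1 2 3 4 5 6 7 8 9
  R[10]: 1 2 3 4 5 6 7 8 9 10

reading off 1-entries of Δ²R: w = (2, 3, 10, 7, 4, 6, 9, 8, 5, 1).

Fulton essential set (5 of the 22 Rothe cells):

[(3, 9, 2), (4, 6, 2), (7, 8, 5), (8, 5, 3), (9, 1, 0)]


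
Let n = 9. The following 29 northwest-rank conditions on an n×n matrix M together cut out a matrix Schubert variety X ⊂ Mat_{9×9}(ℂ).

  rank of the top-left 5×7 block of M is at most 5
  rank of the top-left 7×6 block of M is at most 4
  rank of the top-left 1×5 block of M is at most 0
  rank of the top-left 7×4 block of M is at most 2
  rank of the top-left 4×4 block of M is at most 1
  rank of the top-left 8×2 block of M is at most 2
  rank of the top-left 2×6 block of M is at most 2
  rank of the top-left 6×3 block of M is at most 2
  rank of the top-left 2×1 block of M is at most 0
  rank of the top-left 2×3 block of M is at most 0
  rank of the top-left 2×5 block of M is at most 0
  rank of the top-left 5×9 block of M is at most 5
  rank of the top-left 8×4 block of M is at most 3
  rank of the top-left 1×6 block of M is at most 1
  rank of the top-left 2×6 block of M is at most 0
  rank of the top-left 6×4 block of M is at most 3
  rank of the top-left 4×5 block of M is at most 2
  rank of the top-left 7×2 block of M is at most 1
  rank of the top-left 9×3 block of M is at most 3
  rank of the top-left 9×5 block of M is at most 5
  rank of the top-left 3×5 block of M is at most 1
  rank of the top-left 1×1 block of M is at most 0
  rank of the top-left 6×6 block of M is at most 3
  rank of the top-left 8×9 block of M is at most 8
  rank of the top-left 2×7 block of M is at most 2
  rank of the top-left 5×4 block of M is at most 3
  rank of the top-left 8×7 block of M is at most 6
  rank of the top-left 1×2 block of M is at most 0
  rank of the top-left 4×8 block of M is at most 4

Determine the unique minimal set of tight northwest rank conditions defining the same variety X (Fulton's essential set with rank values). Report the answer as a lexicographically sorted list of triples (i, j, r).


Recovering R(i,j) via the rank-extension bound from the 29 conditions:

  i=1: 0, 0, 0, 0, 0, 0, 1, 1, 1
  i=2: 0, 0, 0, 0, 0, 0, 1, 2, 2
  i=3: 1, 1, 1, 1, 1, 1, 2, 3, 3
  i=4: 1, 1, 1, 1, 2, 2, 3, 4, 4
  i=5: 1, 1, 2, 2, 3, 3, 4, 5, 5
  i=6: 1, 1, 2, 2, 3, 3, 4, 5, 6
  i=7: 1, 1, 2, 2, 3, 4, 5, 6, 7
  i=8: 1, 2, 3, 3, 4, 5, 6, 7, 8
  i=9: 1, 2, 3, 4, 5, 6, 7, 8, 9

the unique w with this rank table is (7, 8, 1, 5, 3, 9, 6, 2, 4).

5 SE-corners of the 21-cell Rothe diagram give Ess(w):

[(2, 6, 0), (4, 4, 1), (6, 6, 3), (7, 2, 1), (7, 4, 2)]


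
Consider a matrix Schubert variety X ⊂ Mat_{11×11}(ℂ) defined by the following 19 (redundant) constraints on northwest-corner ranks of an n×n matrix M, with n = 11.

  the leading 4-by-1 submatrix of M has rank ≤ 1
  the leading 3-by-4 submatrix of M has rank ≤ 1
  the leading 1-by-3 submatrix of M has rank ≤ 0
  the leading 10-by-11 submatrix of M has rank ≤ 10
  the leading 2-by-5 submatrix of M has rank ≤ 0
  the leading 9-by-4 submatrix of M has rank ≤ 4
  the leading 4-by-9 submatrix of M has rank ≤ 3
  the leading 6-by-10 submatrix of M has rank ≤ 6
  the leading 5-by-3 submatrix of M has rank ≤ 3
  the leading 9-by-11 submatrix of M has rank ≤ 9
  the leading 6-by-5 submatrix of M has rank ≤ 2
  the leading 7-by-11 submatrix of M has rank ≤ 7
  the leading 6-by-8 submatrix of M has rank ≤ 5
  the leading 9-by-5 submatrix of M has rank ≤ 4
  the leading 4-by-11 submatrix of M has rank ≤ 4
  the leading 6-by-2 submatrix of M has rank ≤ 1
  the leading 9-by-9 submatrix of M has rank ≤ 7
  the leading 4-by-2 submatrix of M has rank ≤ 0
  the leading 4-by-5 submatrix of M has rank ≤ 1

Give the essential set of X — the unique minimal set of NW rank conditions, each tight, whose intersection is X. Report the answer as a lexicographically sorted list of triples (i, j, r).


Reconstructing r_w from the 19 given conditions:

  i=1: 0 0 0 0 0 1 1 1 1 1 1
  i=2: 0 0 0 0 0 1 2 2 2 2 2
  i=3: 0 0 1 1 1 2 3 3 3 3 3
  i=4: 0 0 1 1 1 2 3 3 3 4 4
  i=5: 1 1 2 2 2 3 4 4 4 5 5
  i=6: 1 1 2 2 2 3 4 5 5 6 6
  i=7: 1 2 3 3 3 4 5 6 6 7 7
  i=8: 1 2 3 4 4 5 6 7 7 8 8
  i=9: 1 2 3 4 4 5 6 7 7 8 9
  i=10: 1 2 3 4 5 6 7 8 8 9 10
  i=11: 1 2 3 4 5 6 7 8 9 10 11

reading off 1-entries of Δ²R: w = (6, 7, 3, 10, 1, 8, 2, 4, 11, 5, 9).

Rothe diagram D(w) (23 cells), 8 SE-corners (essential conditions):

[(2, 5, 0), (4, 2, 0), (4, 5, 1), (4, 9, 3), (6, 2, 1), (6, 5, 2), (9, 5, 4), (9, 9, 7)]


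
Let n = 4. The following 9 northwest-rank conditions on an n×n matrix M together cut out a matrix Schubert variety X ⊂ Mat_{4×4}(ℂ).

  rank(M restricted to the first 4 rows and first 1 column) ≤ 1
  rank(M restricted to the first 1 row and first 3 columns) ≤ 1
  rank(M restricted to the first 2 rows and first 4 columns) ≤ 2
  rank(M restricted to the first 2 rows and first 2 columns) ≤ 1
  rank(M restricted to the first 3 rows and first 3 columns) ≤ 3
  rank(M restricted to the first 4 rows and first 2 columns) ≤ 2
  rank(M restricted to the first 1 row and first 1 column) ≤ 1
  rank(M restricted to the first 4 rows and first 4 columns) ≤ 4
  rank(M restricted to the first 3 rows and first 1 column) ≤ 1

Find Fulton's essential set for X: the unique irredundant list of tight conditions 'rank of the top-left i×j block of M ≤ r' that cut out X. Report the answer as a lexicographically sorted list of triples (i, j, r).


Computing R[i][j] = min implied NW-rank bound (n=4, 9 conditions):

  row 1: 1 1 1 1
  row 2: 1 1 2 2
  row 3: 1 2 3 3
  row 4: 1 2 3 4

reading off 1-entries of Δ²R: w = (1, 3, 2, 4).

D(w) has 1 cell with 1 SE-corner; essential set:

[(2, 2, 1)]


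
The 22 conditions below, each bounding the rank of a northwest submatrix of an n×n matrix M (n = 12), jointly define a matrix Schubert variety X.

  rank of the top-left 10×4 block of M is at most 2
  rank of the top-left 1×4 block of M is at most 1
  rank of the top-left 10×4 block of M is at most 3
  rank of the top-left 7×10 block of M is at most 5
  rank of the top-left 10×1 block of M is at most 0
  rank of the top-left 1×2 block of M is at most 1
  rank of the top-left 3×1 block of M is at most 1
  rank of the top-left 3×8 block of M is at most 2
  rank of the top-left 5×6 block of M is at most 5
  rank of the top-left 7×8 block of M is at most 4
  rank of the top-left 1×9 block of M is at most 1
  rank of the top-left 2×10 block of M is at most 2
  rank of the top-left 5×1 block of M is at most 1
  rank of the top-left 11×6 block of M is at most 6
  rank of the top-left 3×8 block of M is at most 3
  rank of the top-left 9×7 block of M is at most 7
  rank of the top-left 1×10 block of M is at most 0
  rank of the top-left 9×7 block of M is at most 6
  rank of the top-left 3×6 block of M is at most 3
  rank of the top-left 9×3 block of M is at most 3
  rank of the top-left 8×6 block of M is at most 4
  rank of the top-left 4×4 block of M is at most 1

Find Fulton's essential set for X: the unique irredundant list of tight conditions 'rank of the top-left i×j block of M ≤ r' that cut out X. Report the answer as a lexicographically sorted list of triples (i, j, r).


Rank table r_w(12×12) implied by the 22 constraints:

  0 | 0 | 0 | 0 | 0 | 0 | 0 | 0 | 0 | 0 | 1 | 1
  0 | 1 | 1 | 1 | 1 | 1 | 1 | 1 | 1 | 1 | 2 | 2
  0 | 1 | 1 | 1 | 2 | 2 | 2 | 2 | 2 | 2 | 3 | 3
  0 | 1 | 1 | 1 | 2 | 3 | 3 | 3 | 3 | 3 | 4 | 4
  0 | 1 | 2 | 2 | 3 | 4 | 4 | 4 | 4 | 4 | 5 | 5
  0 | 1 | 2 | 2 | 3 | 4 | 4 | 4 | 5 | 5 | 6 | 6
  0 | 1 | 2 | 2 | 3 | 4 | 4 | 4 | 5 | 5 | 6 | 7
  0 | 1 | 2 | 2 | 3 | 4 | 5 | 5 | 6 | 6 | 7 | 8
  0 | 1 | 2 | 2 | 3 | 4 | 5 | 6 | 7 | 7 | 8 | 9
  0 | 1 | 2 | 2 | 3 | 4 | 5 | 6 | 7 | 8 | 9 | 10
  1 | 2 | 3 | 3 | 4 | 5 | 6 | 7 | 8 | 9 | 10 | 11
  1 | 2 | 3 | 4 | 5 | 6 | 7 | 8 | 9 | 10 | 11 | 12

reading off 1-entries of Δ²R: w = (11, 2, 5, 6, 3, 9, 12, 7, 8, 10, 1, 4).

ℓ(w)=33; the 6 essential cells (i,j,r):

[(1, 10, 0), (4, 4, 1), (7, 8, 4), (7, 10, 5), (10, 1, 0), (10, 4, 2)]


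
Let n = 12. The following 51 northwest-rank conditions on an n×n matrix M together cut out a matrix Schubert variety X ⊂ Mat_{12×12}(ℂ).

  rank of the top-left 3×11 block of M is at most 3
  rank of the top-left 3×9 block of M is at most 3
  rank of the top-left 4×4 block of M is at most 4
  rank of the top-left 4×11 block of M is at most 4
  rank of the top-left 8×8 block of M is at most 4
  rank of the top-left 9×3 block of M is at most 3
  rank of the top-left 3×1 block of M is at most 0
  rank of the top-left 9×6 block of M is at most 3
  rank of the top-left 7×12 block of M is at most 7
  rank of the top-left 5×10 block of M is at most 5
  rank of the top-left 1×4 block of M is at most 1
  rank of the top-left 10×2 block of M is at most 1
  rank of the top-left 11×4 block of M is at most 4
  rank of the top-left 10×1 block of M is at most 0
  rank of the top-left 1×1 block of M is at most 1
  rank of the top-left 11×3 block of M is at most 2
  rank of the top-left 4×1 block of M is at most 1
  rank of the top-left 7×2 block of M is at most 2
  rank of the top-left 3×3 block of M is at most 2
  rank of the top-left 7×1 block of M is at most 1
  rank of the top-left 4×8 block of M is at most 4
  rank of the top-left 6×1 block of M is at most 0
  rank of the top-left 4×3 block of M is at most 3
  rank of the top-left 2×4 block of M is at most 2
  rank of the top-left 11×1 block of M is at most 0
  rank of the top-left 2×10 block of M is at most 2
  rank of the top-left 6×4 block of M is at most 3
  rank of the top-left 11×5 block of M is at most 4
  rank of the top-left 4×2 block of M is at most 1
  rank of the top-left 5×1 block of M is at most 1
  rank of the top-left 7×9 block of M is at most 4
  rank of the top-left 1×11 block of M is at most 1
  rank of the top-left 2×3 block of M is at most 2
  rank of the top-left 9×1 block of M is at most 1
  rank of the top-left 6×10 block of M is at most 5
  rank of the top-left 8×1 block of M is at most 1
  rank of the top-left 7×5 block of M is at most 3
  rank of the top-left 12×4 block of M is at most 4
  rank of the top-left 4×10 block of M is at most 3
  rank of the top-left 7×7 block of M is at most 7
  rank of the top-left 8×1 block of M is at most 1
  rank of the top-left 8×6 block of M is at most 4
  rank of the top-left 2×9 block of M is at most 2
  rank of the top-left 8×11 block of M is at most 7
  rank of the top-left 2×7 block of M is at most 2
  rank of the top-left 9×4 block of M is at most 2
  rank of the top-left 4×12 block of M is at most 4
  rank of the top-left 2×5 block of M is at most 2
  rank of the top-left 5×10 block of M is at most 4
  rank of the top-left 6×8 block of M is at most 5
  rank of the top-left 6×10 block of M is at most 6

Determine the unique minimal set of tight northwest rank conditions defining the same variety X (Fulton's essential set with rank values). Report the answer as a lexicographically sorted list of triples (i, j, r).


Reconstructing r_w from the 51 given conditions:

  R[1]: 0, 1, 1, 1, 1, 1, 1, 1, 1, 1, 1, 1
  R[2]: 0, 1, 2, 2, 2, 2, 2, 2, 2, 2, 2, 2
  R[3]: 0, 1, 2, 2, 3, 3, 3, 3, 3, 3, 3, 3
  R[4]: 0, 1, 2, 2, 3, 3, 3, 3, 3, 3, 4, 4
  R[5]: 0, 1, 2, 2, 3, 3, 4, 4, 4, 4, 5, 5
  R[6]: 0, 1, 2, 2, 3, 3, 4, 4, 4, 5, 6, 6
  R[7]: 0, 1, 2, 2, 3, 3, 4, 4, 4, 5, 6, 7
  R[8]: 0, 1, 2, 2, 3, 3, 4, 4, 5, 6, 7, 8
  R[9]: 0, 1, 2, 2, 3, 3, 4, 5, 6, 7, 8, 9
  R[10]: 0, 1, 2, 3, 4, 4, 5, 6, 7, 8, 9, 10
  R[11]: 0, 1, 2, 3, 4, 5, 6, 7, 8, 9, 10, 11
  R[12]: 1, 2, 3, 4, 5, 6, 7, 8, 9, 10, 11, 12

hence w(1..12) = (2, 3, 5, 11, 7, 10, 12, 9, 8, 4, 6, 1).

ℓ(w)=33; the 6 essential cells (i,j,r):

[(4, 10, 3), (7, 9, 4), (8, 8, 4), (9, 4, 2), (9, 6, 3), (11, 1, 0)]
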